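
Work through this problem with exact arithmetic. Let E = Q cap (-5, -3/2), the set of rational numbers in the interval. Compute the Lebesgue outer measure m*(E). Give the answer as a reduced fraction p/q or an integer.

Q cap (-5, -3/2) is countable; list its elements as q_1, q_2, ... . Fix eps > 0 and cover the k-th point by an interval of length eps * 2^(-k). The cover has total length eps * sum_{k>=1} 2^(-k) = eps, so by definition of outer measure m*(Q cap (-5, -3/2)) <= eps. Since eps was arbitrary and m* >= 0, the outer measure is 0.

0


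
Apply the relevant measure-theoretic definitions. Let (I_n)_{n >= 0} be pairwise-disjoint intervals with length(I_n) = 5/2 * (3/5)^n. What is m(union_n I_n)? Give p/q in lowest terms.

By countable additivity of the Lebesgue measure on pairwise disjoint measurable sets,
  m(union_{n >= 0} I_n) = sum_{n >= 0} m(I_n) = sum_{n >= 0} a * r^n,
  with a = 5/2 and r = 3/5.
Since 0 < r = 3/5 < 1, the geometric series converges:
  sum_{n >= 0} a * r^n = a / (1 - r).
  = 5/2 / (1 - 3/5)
  = 5/2 / (2/5)
  = 25/4.

25/4


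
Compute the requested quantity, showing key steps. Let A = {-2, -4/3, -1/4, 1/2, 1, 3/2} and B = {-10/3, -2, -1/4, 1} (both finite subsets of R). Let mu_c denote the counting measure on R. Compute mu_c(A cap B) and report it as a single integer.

Counting measure on a finite set equals cardinality. mu_c(A cap B) = |A cap B| (elements appearing in both).
Enumerating the elements of A that also lie in B gives 3 element(s).
So mu_c(A cap B) = 3.

3


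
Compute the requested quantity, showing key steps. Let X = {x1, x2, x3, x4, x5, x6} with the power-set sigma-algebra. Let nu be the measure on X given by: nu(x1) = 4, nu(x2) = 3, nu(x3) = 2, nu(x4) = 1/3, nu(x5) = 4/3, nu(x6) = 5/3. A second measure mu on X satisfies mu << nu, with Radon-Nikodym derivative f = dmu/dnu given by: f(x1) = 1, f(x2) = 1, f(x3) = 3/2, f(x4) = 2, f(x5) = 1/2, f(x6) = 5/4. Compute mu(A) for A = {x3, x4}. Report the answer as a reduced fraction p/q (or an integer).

By the defining property of the Radon-Nikodym derivative, for every measurable set A,
  mu(A) = integral_A f dnu.
Since nu is a discrete measure concentrated on the atoms of X, the integral over A reduces to the sum
  mu(A) = sum_{x in A} f(x) * nu({x}).
Computing each term:
  x3: f(x3) * nu(x3) = 3/2 * 2 = 3.
  x4: f(x4) * nu(x4) = 2 * 1/3 = 2/3.
Summing: mu(A) = 3 + 2/3 = 11/3.

11/3


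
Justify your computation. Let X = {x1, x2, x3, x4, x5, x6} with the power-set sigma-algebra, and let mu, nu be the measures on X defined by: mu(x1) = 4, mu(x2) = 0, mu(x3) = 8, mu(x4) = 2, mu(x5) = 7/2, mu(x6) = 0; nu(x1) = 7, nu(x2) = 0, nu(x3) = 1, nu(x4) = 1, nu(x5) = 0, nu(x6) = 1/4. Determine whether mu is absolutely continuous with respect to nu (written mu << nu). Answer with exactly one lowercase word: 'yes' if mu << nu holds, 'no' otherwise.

mu << nu means: every nu-null measurable set is also mu-null; equivalently, for every atom x, if nu({x}) = 0 then mu({x}) = 0.
Checking each atom:
  x1: nu = 7 > 0 -> no constraint.
  x2: nu = 0, mu = 0 -> consistent with mu << nu.
  x3: nu = 1 > 0 -> no constraint.
  x4: nu = 1 > 0 -> no constraint.
  x5: nu = 0, mu = 7/2 > 0 -> violates mu << nu.
  x6: nu = 1/4 > 0 -> no constraint.
The atom(s) x5 violate the condition (nu = 0 but mu > 0). Therefore mu is NOT absolutely continuous w.r.t. nu.

no


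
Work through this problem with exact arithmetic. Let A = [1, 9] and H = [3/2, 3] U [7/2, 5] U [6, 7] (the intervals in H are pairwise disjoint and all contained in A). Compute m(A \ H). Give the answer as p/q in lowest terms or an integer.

The ambient interval has length m(A) = 9 - 1 = 8.
Since the holes are disjoint and sit inside A, by finite additivity
  m(H) = sum_i (b_i - a_i), and m(A \ H) = m(A) - m(H).
Computing the hole measures:
  m(H_1) = 3 - 3/2 = 3/2.
  m(H_2) = 5 - 7/2 = 3/2.
  m(H_3) = 7 - 6 = 1.
Summed: m(H) = 3/2 + 3/2 + 1 = 4.
So m(A \ H) = 8 - 4 = 4.

4


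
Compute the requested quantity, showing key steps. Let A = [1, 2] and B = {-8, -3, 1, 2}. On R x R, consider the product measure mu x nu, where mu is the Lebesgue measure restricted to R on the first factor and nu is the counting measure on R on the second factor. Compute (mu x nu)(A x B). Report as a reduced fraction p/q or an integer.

For a measurable rectangle A x B, the product measure satisfies
  (mu x nu)(A x B) = mu(A) * nu(B).
  mu(A) = 1.
  nu(B) = 4.
  (mu x nu)(A x B) = 1 * 4 = 4.

4


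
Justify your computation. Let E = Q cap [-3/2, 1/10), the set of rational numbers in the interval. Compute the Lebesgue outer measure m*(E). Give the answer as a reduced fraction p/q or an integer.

The set Q cap [-3/2, 1/10) is countable (a subset of the countable set Q). Lebesgue outer measure of any countable set is 0: each singleton {q} has m*({q}) = 0, and by countable subadditivity m*(union_k {q_k}) <= sum_k m*({q_k}) = sum_k 0 = 0. The reverse inequality m*(E) >= 0 is automatic. So m*(Q cap [-3/2, 1/10)) = 0.

0


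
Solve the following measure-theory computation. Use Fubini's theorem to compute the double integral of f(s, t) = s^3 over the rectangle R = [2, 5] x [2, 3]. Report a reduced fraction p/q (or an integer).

f(s, t) is a tensor product of a function of s and a function of t, and both factors are bounded continuous (hence Lebesgue integrable) on the rectangle, so Fubini's theorem applies:
  integral_R f d(m x m) = (integral_a1^b1 s^3 ds) * (integral_a2^b2 1 dt).
Inner integral in s: integral_{2}^{5} s^3 ds = (5^4 - 2^4)/4
  = 609/4.
Inner integral in t: integral_{2}^{3} 1 dt = (3^1 - 2^1)/1
  = 1.
Product: (609/4) * (1) = 609/4.

609/4


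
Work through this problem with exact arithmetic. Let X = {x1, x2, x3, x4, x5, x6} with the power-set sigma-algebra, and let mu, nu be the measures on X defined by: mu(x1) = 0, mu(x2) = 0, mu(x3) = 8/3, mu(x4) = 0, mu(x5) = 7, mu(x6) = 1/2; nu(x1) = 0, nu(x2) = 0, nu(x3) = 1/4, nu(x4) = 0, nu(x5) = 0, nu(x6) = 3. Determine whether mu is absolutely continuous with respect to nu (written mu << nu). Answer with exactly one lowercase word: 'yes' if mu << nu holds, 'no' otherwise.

mu << nu means: every nu-null measurable set is also mu-null; equivalently, for every atom x, if nu({x}) = 0 then mu({x}) = 0.
Checking each atom:
  x1: nu = 0, mu = 0 -> consistent with mu << nu.
  x2: nu = 0, mu = 0 -> consistent with mu << nu.
  x3: nu = 1/4 > 0 -> no constraint.
  x4: nu = 0, mu = 0 -> consistent with mu << nu.
  x5: nu = 0, mu = 7 > 0 -> violates mu << nu.
  x6: nu = 3 > 0 -> no constraint.
The atom(s) x5 violate the condition (nu = 0 but mu > 0). Therefore mu is NOT absolutely continuous w.r.t. nu.

no


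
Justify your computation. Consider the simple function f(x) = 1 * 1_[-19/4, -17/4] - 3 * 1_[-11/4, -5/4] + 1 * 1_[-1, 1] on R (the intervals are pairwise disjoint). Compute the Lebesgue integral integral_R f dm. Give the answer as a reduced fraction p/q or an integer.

For a simple function f = sum_i c_i * 1_{A_i} with disjoint A_i,
  integral f dm = sum_i c_i * m(A_i).
Lengths of the A_i:
  m(A_1) = -17/4 - (-19/4) = 1/2.
  m(A_2) = -5/4 - (-11/4) = 3/2.
  m(A_3) = 1 - (-1) = 2.
Contributions c_i * m(A_i):
  (1) * (1/2) = 1/2.
  (-3) * (3/2) = -9/2.
  (1) * (2) = 2.
Total: 1/2 - 9/2 + 2 = -2.

-2


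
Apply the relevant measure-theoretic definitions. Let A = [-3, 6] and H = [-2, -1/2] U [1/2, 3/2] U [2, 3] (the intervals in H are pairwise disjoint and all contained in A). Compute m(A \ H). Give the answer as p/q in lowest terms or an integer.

The ambient interval has length m(A) = 6 - (-3) = 9.
Since the holes are disjoint and sit inside A, by finite additivity
  m(H) = sum_i (b_i - a_i), and m(A \ H) = m(A) - m(H).
Computing the hole measures:
  m(H_1) = -1/2 - (-2) = 3/2.
  m(H_2) = 3/2 - 1/2 = 1.
  m(H_3) = 3 - 2 = 1.
Summed: m(H) = 3/2 + 1 + 1 = 7/2.
So m(A \ H) = 9 - 7/2 = 11/2.

11/2


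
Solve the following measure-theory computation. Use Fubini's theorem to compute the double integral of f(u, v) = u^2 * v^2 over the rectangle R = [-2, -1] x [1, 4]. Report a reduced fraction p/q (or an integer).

f(u, v) is a tensor product of a function of u and a function of v, and both factors are bounded continuous (hence Lebesgue integrable) on the rectangle, so Fubini's theorem applies:
  integral_R f d(m x m) = (integral_a1^b1 u^2 du) * (integral_a2^b2 v^2 dv).
Inner integral in u: integral_{-2}^{-1} u^2 du = ((-1)^3 - (-2)^3)/3
  = 7/3.
Inner integral in v: integral_{1}^{4} v^2 dv = (4^3 - 1^3)/3
  = 21.
Product: (7/3) * (21) = 49.

49


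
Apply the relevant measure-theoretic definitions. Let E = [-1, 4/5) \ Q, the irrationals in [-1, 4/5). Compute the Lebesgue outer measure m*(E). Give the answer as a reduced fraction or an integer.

The interval I = [-1, 4/5) has m(I) = 4/5 - (-1) = 9/5 (endpoints are measure-zero, so open/closed/half-open agree). Write I = (I cap Q) u (I \ Q). The rationals in I are countable, so m*(I cap Q) = 0 (cover each rational by intervals whose total length is arbitrarily small). By countable subadditivity m*(I) <= m*(I cap Q) + m*(I \ Q), hence m*(I \ Q) >= m(I) = 9/5. The reverse inequality m*(I \ Q) <= m*(I) = 9/5 is trivial since (I \ Q) is a subset of I. Therefore m*(I \ Q) = 9/5.

9/5


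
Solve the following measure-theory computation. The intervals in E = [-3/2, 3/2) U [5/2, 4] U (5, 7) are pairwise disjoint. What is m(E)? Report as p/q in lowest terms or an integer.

For pairwise disjoint intervals, m(union_i I_i) = sum_i m(I_i),
and m is invariant under swapping open/closed endpoints (single points have measure 0).
So m(E) = sum_i (b_i - a_i).
  I_1 has length 3/2 - (-3/2) = 3.
  I_2 has length 4 - 5/2 = 3/2.
  I_3 has length 7 - 5 = 2.
Summing:
  m(E) = 3 + 3/2 + 2 = 13/2.

13/2


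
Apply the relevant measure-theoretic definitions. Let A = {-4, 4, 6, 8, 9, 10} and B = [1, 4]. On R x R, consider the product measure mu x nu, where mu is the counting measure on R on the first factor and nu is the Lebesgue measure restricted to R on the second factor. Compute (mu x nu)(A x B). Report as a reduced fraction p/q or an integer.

For a measurable rectangle A x B, the product measure satisfies
  (mu x nu)(A x B) = mu(A) * nu(B).
  mu(A) = 6.
  nu(B) = 3.
  (mu x nu)(A x B) = 6 * 3 = 18.

18


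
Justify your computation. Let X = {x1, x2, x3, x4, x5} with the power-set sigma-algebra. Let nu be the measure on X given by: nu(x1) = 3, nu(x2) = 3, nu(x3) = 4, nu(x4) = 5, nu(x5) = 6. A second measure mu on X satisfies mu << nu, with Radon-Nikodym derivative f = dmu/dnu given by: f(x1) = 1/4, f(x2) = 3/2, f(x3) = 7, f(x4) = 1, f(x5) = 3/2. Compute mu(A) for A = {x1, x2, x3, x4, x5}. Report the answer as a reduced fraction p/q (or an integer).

By the defining property of the Radon-Nikodym derivative, for every measurable set A,
  mu(A) = integral_A f dnu.
Since nu is a discrete measure concentrated on the atoms of X, the integral over A reduces to the sum
  mu(A) = sum_{x in A} f(x) * nu({x}).
Computing each term:
  x1: f(x1) * nu(x1) = 1/4 * 3 = 3/4.
  x2: f(x2) * nu(x2) = 3/2 * 3 = 9/2.
  x3: f(x3) * nu(x3) = 7 * 4 = 28.
  x4: f(x4) * nu(x4) = 1 * 5 = 5.
  x5: f(x5) * nu(x5) = 3/2 * 6 = 9.
Summing: mu(A) = 3/4 + 9/2 + 28 + 5 + 9 = 189/4.

189/4


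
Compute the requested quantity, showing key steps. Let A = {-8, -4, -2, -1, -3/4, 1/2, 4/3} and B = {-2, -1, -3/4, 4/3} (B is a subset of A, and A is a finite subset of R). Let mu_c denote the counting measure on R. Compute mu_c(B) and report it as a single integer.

Counting measure assigns mu_c(E) = |E| (number of elements) when E is finite.
B has 4 element(s), so mu_c(B) = 4.

4


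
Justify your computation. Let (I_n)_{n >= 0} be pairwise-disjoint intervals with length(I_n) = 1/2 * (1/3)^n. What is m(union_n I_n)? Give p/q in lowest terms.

By countable additivity of the Lebesgue measure on pairwise disjoint measurable sets,
  m(union_{n >= 0} I_n) = sum_{n >= 0} m(I_n) = sum_{n >= 0} a * r^n,
  with a = 1/2 and r = 1/3.
Since 0 < r = 1/3 < 1, the geometric series converges:
  sum_{n >= 0} a * r^n = a / (1 - r).
  = 1/2 / (1 - 1/3)
  = 1/2 / (2/3)
  = 3/4.

3/4


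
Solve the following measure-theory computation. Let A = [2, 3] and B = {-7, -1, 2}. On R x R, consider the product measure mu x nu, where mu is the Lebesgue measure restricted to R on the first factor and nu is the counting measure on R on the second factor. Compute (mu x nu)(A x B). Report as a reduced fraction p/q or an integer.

For a measurable rectangle A x B, the product measure satisfies
  (mu x nu)(A x B) = mu(A) * nu(B).
  mu(A) = 1.
  nu(B) = 3.
  (mu x nu)(A x B) = 1 * 3 = 3.

3


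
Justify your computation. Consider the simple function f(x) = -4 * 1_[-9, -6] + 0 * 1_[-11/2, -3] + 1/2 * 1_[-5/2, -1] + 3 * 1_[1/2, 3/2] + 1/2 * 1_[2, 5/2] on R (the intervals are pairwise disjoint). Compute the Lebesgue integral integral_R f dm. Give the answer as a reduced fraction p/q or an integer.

For a simple function f = sum_i c_i * 1_{A_i} with disjoint A_i,
  integral f dm = sum_i c_i * m(A_i).
Lengths of the A_i:
  m(A_1) = -6 - (-9) = 3.
  m(A_2) = -3 - (-11/2) = 5/2.
  m(A_3) = -1 - (-5/2) = 3/2.
  m(A_4) = 3/2 - 1/2 = 1.
  m(A_5) = 5/2 - 2 = 1/2.
Contributions c_i * m(A_i):
  (-4) * (3) = -12.
  (0) * (5/2) = 0.
  (1/2) * (3/2) = 3/4.
  (3) * (1) = 3.
  (1/2) * (1/2) = 1/4.
Total: -12 + 0 + 3/4 + 3 + 1/4 = -8.

-8


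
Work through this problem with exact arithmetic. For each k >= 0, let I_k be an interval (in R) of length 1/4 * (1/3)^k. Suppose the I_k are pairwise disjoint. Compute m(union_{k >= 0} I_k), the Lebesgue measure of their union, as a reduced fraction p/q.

By countable additivity of the Lebesgue measure on pairwise disjoint measurable sets,
  m(union_{k >= 0} I_k) = sum_{k >= 0} m(I_k) = sum_{k >= 0} a * r^k,
  with a = 1/4 and r = 1/3.
Since 0 < r = 1/3 < 1, the geometric series converges:
  sum_{k >= 0} a * r^k = a / (1 - r).
  = 1/4 / (1 - 1/3)
  = 1/4 / (2/3)
  = 3/8.

3/8


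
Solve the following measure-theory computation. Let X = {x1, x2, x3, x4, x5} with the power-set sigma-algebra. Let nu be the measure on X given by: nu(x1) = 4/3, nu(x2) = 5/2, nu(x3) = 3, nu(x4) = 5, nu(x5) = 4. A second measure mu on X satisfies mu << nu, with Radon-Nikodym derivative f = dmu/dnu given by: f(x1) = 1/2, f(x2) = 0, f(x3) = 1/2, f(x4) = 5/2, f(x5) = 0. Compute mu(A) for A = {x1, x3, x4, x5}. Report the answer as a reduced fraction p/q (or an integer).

By the defining property of the Radon-Nikodym derivative, for every measurable set A,
  mu(A) = integral_A f dnu.
Since nu is a discrete measure concentrated on the atoms of X, the integral over A reduces to the sum
  mu(A) = sum_{x in A} f(x) * nu({x}).
Computing each term:
  x1: f(x1) * nu(x1) = 1/2 * 4/3 = 2/3.
  x3: f(x3) * nu(x3) = 1/2 * 3 = 3/2.
  x4: f(x4) * nu(x4) = 5/2 * 5 = 25/2.
  x5: f(x5) * nu(x5) = 0 * 4 = 0.
Summing: mu(A) = 2/3 + 3/2 + 25/2 + 0 = 44/3.

44/3


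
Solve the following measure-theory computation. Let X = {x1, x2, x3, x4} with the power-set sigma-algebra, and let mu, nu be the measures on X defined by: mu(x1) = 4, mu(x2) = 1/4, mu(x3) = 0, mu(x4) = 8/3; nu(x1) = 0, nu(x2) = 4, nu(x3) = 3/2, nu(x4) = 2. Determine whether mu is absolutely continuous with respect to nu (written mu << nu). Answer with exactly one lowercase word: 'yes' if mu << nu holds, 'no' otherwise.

mu << nu means: every nu-null measurable set is also mu-null; equivalently, for every atom x, if nu({x}) = 0 then mu({x}) = 0.
Checking each atom:
  x1: nu = 0, mu = 4 > 0 -> violates mu << nu.
  x2: nu = 4 > 0 -> no constraint.
  x3: nu = 3/2 > 0 -> no constraint.
  x4: nu = 2 > 0 -> no constraint.
The atom(s) x1 violate the condition (nu = 0 but mu > 0). Therefore mu is NOT absolutely continuous w.r.t. nu.

no


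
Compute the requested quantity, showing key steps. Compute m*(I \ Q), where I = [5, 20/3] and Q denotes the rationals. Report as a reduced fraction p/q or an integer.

The interval I = [5, 20/3] has m(I) = 20/3 - 5 = 5/3 (endpoints are measure-zero, so open/closed/half-open agree). Write I = (I cap Q) u (I \ Q). The rationals in I are countable, so m*(I cap Q) = 0 (cover each rational by intervals whose total length is arbitrarily small). By countable subadditivity m*(I) <= m*(I cap Q) + m*(I \ Q), hence m*(I \ Q) >= m(I) = 5/3. The reverse inequality m*(I \ Q) <= m*(I) = 5/3 is trivial since (I \ Q) is a subset of I. Therefore m*(I \ Q) = 5/3.

5/3


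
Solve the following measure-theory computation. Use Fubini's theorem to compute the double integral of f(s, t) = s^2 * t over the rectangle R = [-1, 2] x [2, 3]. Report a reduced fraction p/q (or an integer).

f(s, t) is a tensor product of a function of s and a function of t, and both factors are bounded continuous (hence Lebesgue integrable) on the rectangle, so Fubini's theorem applies:
  integral_R f d(m x m) = (integral_a1^b1 s^2 ds) * (integral_a2^b2 t dt).
Inner integral in s: integral_{-1}^{2} s^2 ds = (2^3 - (-1)^3)/3
  = 3.
Inner integral in t: integral_{2}^{3} t dt = (3^2 - 2^2)/2
  = 5/2.
Product: (3) * (5/2) = 15/2.

15/2


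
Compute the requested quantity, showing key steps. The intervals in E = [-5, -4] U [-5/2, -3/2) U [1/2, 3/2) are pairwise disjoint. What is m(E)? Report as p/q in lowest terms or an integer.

For pairwise disjoint intervals, m(union_i I_i) = sum_i m(I_i),
and m is invariant under swapping open/closed endpoints (single points have measure 0).
So m(E) = sum_i (b_i - a_i).
  I_1 has length -4 - (-5) = 1.
  I_2 has length -3/2 - (-5/2) = 1.
  I_3 has length 3/2 - 1/2 = 1.
Summing:
  m(E) = 1 + 1 + 1 = 3.

3


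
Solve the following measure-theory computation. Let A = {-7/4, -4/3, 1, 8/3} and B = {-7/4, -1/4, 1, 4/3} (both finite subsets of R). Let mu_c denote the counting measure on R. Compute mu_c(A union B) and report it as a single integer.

Counting measure on a finite set equals cardinality. By inclusion-exclusion, |A union B| = |A| + |B| - |A cap B|.
|A| = 4, |B| = 4, |A cap B| = 2.
So mu_c(A union B) = 4 + 4 - 2 = 6.

6


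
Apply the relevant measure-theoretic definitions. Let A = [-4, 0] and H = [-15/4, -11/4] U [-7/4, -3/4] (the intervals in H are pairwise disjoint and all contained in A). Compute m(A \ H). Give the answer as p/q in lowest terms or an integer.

The ambient interval has length m(A) = 0 - (-4) = 4.
Since the holes are disjoint and sit inside A, by finite additivity
  m(H) = sum_i (b_i - a_i), and m(A \ H) = m(A) - m(H).
Computing the hole measures:
  m(H_1) = -11/4 - (-15/4) = 1.
  m(H_2) = -3/4 - (-7/4) = 1.
Summed: m(H) = 1 + 1 = 2.
So m(A \ H) = 4 - 2 = 2.

2


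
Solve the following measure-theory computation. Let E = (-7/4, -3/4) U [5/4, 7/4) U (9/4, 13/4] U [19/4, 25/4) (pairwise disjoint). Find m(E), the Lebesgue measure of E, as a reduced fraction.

For pairwise disjoint intervals, m(union_i I_i) = sum_i m(I_i),
and m is invariant under swapping open/closed endpoints (single points have measure 0).
So m(E) = sum_i (b_i - a_i).
  I_1 has length -3/4 - (-7/4) = 1.
  I_2 has length 7/4 - 5/4 = 1/2.
  I_3 has length 13/4 - 9/4 = 1.
  I_4 has length 25/4 - 19/4 = 3/2.
Summing:
  m(E) = 1 + 1/2 + 1 + 3/2 = 4.

4


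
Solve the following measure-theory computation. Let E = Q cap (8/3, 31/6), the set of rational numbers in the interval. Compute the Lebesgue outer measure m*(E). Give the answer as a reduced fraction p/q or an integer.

Q cap (8/3, 31/6) is countable; list its elements as q_1, q_2, ... . Fix eps > 0 and cover the k-th point by an interval of length eps * 2^(-k). The cover has total length eps * sum_{k>=1} 2^(-k) = eps, so by definition of outer measure m*(Q cap (8/3, 31/6)) <= eps. Since eps was arbitrary and m* >= 0, the outer measure is 0.

0


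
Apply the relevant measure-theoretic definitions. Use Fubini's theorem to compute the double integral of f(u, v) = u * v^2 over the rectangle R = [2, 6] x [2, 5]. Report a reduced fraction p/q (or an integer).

f(u, v) is a tensor product of a function of u and a function of v, and both factors are bounded continuous (hence Lebesgue integrable) on the rectangle, so Fubini's theorem applies:
  integral_R f d(m x m) = (integral_a1^b1 u du) * (integral_a2^b2 v^2 dv).
Inner integral in u: integral_{2}^{6} u du = (6^2 - 2^2)/2
  = 16.
Inner integral in v: integral_{2}^{5} v^2 dv = (5^3 - 2^3)/3
  = 39.
Product: (16) * (39) = 624.

624


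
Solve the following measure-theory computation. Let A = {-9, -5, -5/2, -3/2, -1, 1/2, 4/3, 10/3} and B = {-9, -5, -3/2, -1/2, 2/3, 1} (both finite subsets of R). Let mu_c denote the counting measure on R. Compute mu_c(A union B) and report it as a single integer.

Counting measure on a finite set equals cardinality. By inclusion-exclusion, |A union B| = |A| + |B| - |A cap B|.
|A| = 8, |B| = 6, |A cap B| = 3.
So mu_c(A union B) = 8 + 6 - 3 = 11.

11


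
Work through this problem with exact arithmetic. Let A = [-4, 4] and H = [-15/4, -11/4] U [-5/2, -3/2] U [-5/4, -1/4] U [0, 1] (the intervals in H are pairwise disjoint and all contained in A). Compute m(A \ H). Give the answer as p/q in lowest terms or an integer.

The ambient interval has length m(A) = 4 - (-4) = 8.
Since the holes are disjoint and sit inside A, by finite additivity
  m(H) = sum_i (b_i - a_i), and m(A \ H) = m(A) - m(H).
Computing the hole measures:
  m(H_1) = -11/4 - (-15/4) = 1.
  m(H_2) = -3/2 - (-5/2) = 1.
  m(H_3) = -1/4 - (-5/4) = 1.
  m(H_4) = 1 - 0 = 1.
Summed: m(H) = 1 + 1 + 1 + 1 = 4.
So m(A \ H) = 8 - 4 = 4.

4


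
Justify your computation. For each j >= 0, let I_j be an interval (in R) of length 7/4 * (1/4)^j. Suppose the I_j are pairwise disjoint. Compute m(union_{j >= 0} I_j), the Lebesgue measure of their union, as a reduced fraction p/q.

By countable additivity of the Lebesgue measure on pairwise disjoint measurable sets,
  m(union_{j >= 0} I_j) = sum_{j >= 0} m(I_j) = sum_{j >= 0} a * r^j,
  with a = 7/4 and r = 1/4.
Since 0 < r = 1/4 < 1, the geometric series converges:
  sum_{j >= 0} a * r^j = a / (1 - r).
  = 7/4 / (1 - 1/4)
  = 7/4 / (3/4)
  = 7/3.

7/3


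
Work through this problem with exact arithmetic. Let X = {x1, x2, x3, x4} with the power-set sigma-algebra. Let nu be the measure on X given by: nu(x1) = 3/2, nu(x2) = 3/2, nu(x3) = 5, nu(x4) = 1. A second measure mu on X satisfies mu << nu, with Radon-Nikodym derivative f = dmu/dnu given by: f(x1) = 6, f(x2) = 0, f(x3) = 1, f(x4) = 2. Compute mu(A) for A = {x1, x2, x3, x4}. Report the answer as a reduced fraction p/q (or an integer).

By the defining property of the Radon-Nikodym derivative, for every measurable set A,
  mu(A) = integral_A f dnu.
Since nu is a discrete measure concentrated on the atoms of X, the integral over A reduces to the sum
  mu(A) = sum_{x in A} f(x) * nu({x}).
Computing each term:
  x1: f(x1) * nu(x1) = 6 * 3/2 = 9.
  x2: f(x2) * nu(x2) = 0 * 3/2 = 0.
  x3: f(x3) * nu(x3) = 1 * 5 = 5.
  x4: f(x4) * nu(x4) = 2 * 1 = 2.
Summing: mu(A) = 9 + 0 + 5 + 2 = 16.

16


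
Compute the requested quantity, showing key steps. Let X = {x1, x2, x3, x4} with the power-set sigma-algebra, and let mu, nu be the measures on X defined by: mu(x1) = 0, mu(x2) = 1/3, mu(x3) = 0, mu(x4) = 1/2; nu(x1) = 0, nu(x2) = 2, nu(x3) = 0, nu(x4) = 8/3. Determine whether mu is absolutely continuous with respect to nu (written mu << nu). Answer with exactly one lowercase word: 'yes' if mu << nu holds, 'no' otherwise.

mu << nu means: every nu-null measurable set is also mu-null; equivalently, for every atom x, if nu({x}) = 0 then mu({x}) = 0.
Checking each atom:
  x1: nu = 0, mu = 0 -> consistent with mu << nu.
  x2: nu = 2 > 0 -> no constraint.
  x3: nu = 0, mu = 0 -> consistent with mu << nu.
  x4: nu = 8/3 > 0 -> no constraint.
No atom violates the condition. Therefore mu << nu.

yes


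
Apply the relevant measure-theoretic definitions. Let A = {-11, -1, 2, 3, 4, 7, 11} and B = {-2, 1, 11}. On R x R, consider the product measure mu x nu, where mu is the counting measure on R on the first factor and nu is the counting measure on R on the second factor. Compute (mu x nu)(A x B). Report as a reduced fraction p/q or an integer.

For a measurable rectangle A x B, the product measure satisfies
  (mu x nu)(A x B) = mu(A) * nu(B).
  mu(A) = 7.
  nu(B) = 3.
  (mu x nu)(A x B) = 7 * 3 = 21.

21


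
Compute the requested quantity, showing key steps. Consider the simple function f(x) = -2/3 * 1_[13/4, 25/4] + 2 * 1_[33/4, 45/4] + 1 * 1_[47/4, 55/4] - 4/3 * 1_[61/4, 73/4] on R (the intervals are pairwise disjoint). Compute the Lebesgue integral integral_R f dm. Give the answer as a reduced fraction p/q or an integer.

For a simple function f = sum_i c_i * 1_{A_i} with disjoint A_i,
  integral f dm = sum_i c_i * m(A_i).
Lengths of the A_i:
  m(A_1) = 25/4 - 13/4 = 3.
  m(A_2) = 45/4 - 33/4 = 3.
  m(A_3) = 55/4 - 47/4 = 2.
  m(A_4) = 73/4 - 61/4 = 3.
Contributions c_i * m(A_i):
  (-2/3) * (3) = -2.
  (2) * (3) = 6.
  (1) * (2) = 2.
  (-4/3) * (3) = -4.
Total: -2 + 6 + 2 - 4 = 2.

2


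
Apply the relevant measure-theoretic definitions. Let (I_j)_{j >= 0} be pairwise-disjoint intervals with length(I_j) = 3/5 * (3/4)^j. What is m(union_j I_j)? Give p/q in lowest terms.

By countable additivity of the Lebesgue measure on pairwise disjoint measurable sets,
  m(union_{j >= 0} I_j) = sum_{j >= 0} m(I_j) = sum_{j >= 0} a * r^j,
  with a = 3/5 and r = 3/4.
Since 0 < r = 3/4 < 1, the geometric series converges:
  sum_{j >= 0} a * r^j = a / (1 - r).
  = 3/5 / (1 - 3/4)
  = 3/5 / (1/4)
  = 12/5.

12/5


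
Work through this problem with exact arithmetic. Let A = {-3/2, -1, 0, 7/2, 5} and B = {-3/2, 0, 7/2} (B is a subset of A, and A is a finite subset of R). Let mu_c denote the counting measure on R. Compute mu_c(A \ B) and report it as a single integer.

Counting measure assigns mu_c(E) = |E| (number of elements) when E is finite. For B subset A, A \ B is the set of elements of A not in B, so |A \ B| = |A| - |B|.
|A| = 5, |B| = 3, so mu_c(A \ B) = 5 - 3 = 2.

2


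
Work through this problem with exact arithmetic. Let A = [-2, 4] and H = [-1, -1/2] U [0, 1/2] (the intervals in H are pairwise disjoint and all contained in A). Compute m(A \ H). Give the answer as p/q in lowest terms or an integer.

The ambient interval has length m(A) = 4 - (-2) = 6.
Since the holes are disjoint and sit inside A, by finite additivity
  m(H) = sum_i (b_i - a_i), and m(A \ H) = m(A) - m(H).
Computing the hole measures:
  m(H_1) = -1/2 - (-1) = 1/2.
  m(H_2) = 1/2 - 0 = 1/2.
Summed: m(H) = 1/2 + 1/2 = 1.
So m(A \ H) = 6 - 1 = 5.

5


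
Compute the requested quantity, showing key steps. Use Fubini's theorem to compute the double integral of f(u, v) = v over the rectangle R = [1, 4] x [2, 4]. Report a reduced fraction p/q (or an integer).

f(u, v) is a tensor product of a function of u and a function of v, and both factors are bounded continuous (hence Lebesgue integrable) on the rectangle, so Fubini's theorem applies:
  integral_R f d(m x m) = (integral_a1^b1 1 du) * (integral_a2^b2 v dv).
Inner integral in u: integral_{1}^{4} 1 du = (4^1 - 1^1)/1
  = 3.
Inner integral in v: integral_{2}^{4} v dv = (4^2 - 2^2)/2
  = 6.
Product: (3) * (6) = 18.

18


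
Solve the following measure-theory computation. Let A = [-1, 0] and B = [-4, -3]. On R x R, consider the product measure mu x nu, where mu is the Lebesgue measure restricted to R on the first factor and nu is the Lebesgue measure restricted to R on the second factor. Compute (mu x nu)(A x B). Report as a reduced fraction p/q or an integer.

For a measurable rectangle A x B, the product measure satisfies
  (mu x nu)(A x B) = mu(A) * nu(B).
  mu(A) = 1.
  nu(B) = 1.
  (mu x nu)(A x B) = 1 * 1 = 1.

1


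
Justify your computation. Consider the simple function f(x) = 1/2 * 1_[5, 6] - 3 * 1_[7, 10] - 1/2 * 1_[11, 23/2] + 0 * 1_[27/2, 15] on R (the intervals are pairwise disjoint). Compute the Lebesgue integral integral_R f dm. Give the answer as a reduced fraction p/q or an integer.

For a simple function f = sum_i c_i * 1_{A_i} with disjoint A_i,
  integral f dm = sum_i c_i * m(A_i).
Lengths of the A_i:
  m(A_1) = 6 - 5 = 1.
  m(A_2) = 10 - 7 = 3.
  m(A_3) = 23/2 - 11 = 1/2.
  m(A_4) = 15 - 27/2 = 3/2.
Contributions c_i * m(A_i):
  (1/2) * (1) = 1/2.
  (-3) * (3) = -9.
  (-1/2) * (1/2) = -1/4.
  (0) * (3/2) = 0.
Total: 1/2 - 9 - 1/4 + 0 = -35/4.

-35/4


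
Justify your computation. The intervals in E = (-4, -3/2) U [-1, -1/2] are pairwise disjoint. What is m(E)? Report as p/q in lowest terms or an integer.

For pairwise disjoint intervals, m(union_i I_i) = sum_i m(I_i),
and m is invariant under swapping open/closed endpoints (single points have measure 0).
So m(E) = sum_i (b_i - a_i).
  I_1 has length -3/2 - (-4) = 5/2.
  I_2 has length -1/2 - (-1) = 1/2.
Summing:
  m(E) = 5/2 + 1/2 = 3.

3


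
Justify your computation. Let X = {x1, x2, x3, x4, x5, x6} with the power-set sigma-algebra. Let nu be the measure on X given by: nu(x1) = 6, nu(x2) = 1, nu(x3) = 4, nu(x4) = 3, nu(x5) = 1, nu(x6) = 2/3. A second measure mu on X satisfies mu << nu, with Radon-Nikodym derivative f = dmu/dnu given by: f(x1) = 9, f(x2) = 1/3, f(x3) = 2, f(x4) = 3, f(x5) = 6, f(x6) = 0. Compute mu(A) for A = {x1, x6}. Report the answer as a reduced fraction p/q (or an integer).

By the defining property of the Radon-Nikodym derivative, for every measurable set A,
  mu(A) = integral_A f dnu.
Since nu is a discrete measure concentrated on the atoms of X, the integral over A reduces to the sum
  mu(A) = sum_{x in A} f(x) * nu({x}).
Computing each term:
  x1: f(x1) * nu(x1) = 9 * 6 = 54.
  x6: f(x6) * nu(x6) = 0 * 2/3 = 0.
Summing: mu(A) = 54 + 0 = 54.

54


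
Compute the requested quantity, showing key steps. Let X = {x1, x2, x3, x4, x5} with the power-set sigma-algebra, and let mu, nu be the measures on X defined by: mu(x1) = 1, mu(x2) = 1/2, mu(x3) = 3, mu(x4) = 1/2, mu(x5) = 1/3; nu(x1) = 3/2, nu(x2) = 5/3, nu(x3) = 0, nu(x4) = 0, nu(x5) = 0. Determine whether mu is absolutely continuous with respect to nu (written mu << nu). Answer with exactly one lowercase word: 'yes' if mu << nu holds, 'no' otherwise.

mu << nu means: every nu-null measurable set is also mu-null; equivalently, for every atom x, if nu({x}) = 0 then mu({x}) = 0.
Checking each atom:
  x1: nu = 3/2 > 0 -> no constraint.
  x2: nu = 5/3 > 0 -> no constraint.
  x3: nu = 0, mu = 3 > 0 -> violates mu << nu.
  x4: nu = 0, mu = 1/2 > 0 -> violates mu << nu.
  x5: nu = 0, mu = 1/3 > 0 -> violates mu << nu.
The atom(s) x3, x4, x5 violate the condition (nu = 0 but mu > 0). Therefore mu is NOT absolutely continuous w.r.t. nu.

no


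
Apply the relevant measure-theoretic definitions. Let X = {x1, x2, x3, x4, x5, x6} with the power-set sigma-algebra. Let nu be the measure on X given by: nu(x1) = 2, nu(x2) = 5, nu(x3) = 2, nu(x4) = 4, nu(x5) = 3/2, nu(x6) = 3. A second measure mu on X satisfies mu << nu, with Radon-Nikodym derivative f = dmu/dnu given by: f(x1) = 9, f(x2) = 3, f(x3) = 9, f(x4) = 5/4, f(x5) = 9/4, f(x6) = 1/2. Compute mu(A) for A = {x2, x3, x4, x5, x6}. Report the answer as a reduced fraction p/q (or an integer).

By the defining property of the Radon-Nikodym derivative, for every measurable set A,
  mu(A) = integral_A f dnu.
Since nu is a discrete measure concentrated on the atoms of X, the integral over A reduces to the sum
  mu(A) = sum_{x in A} f(x) * nu({x}).
Computing each term:
  x2: f(x2) * nu(x2) = 3 * 5 = 15.
  x3: f(x3) * nu(x3) = 9 * 2 = 18.
  x4: f(x4) * nu(x4) = 5/4 * 4 = 5.
  x5: f(x5) * nu(x5) = 9/4 * 3/2 = 27/8.
  x6: f(x6) * nu(x6) = 1/2 * 3 = 3/2.
Summing: mu(A) = 15 + 18 + 5 + 27/8 + 3/2 = 343/8.

343/8


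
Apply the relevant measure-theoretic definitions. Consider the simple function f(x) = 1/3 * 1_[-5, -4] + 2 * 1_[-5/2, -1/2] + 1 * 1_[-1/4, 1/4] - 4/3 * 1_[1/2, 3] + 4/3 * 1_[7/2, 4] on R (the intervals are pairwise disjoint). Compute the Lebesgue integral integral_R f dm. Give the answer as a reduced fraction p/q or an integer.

For a simple function f = sum_i c_i * 1_{A_i} with disjoint A_i,
  integral f dm = sum_i c_i * m(A_i).
Lengths of the A_i:
  m(A_1) = -4 - (-5) = 1.
  m(A_2) = -1/2 - (-5/2) = 2.
  m(A_3) = 1/4 - (-1/4) = 1/2.
  m(A_4) = 3 - 1/2 = 5/2.
  m(A_5) = 4 - 7/2 = 1/2.
Contributions c_i * m(A_i):
  (1/3) * (1) = 1/3.
  (2) * (2) = 4.
  (1) * (1/2) = 1/2.
  (-4/3) * (5/2) = -10/3.
  (4/3) * (1/2) = 2/3.
Total: 1/3 + 4 + 1/2 - 10/3 + 2/3 = 13/6.

13/6


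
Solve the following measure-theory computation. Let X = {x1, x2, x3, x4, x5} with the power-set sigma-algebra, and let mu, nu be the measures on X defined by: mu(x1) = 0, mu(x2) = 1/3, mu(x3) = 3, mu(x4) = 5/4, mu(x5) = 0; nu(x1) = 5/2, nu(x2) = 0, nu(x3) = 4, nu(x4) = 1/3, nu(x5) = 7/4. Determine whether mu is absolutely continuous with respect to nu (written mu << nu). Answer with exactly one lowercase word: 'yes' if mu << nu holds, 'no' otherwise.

mu << nu means: every nu-null measurable set is also mu-null; equivalently, for every atom x, if nu({x}) = 0 then mu({x}) = 0.
Checking each atom:
  x1: nu = 5/2 > 0 -> no constraint.
  x2: nu = 0, mu = 1/3 > 0 -> violates mu << nu.
  x3: nu = 4 > 0 -> no constraint.
  x4: nu = 1/3 > 0 -> no constraint.
  x5: nu = 7/4 > 0 -> no constraint.
The atom(s) x2 violate the condition (nu = 0 but mu > 0). Therefore mu is NOT absolutely continuous w.r.t. nu.

no


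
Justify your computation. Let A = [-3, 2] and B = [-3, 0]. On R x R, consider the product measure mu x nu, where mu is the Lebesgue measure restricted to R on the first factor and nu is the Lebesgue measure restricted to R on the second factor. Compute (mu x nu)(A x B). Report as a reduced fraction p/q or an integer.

For a measurable rectangle A x B, the product measure satisfies
  (mu x nu)(A x B) = mu(A) * nu(B).
  mu(A) = 5.
  nu(B) = 3.
  (mu x nu)(A x B) = 5 * 3 = 15.

15


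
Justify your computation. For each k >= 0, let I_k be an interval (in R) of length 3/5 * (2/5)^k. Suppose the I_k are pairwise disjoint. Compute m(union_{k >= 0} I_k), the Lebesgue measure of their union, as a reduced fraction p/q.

By countable additivity of the Lebesgue measure on pairwise disjoint measurable sets,
  m(union_{k >= 0} I_k) = sum_{k >= 0} m(I_k) = sum_{k >= 0} a * r^k,
  with a = 3/5 and r = 2/5.
Since 0 < r = 2/5 < 1, the geometric series converges:
  sum_{k >= 0} a * r^k = a / (1 - r).
  = 3/5 / (1 - 2/5)
  = 3/5 / (3/5)
  = 1.

1


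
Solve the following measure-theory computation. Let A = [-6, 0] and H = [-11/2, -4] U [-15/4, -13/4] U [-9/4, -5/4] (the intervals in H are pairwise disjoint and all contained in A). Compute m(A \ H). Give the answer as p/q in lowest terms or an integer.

The ambient interval has length m(A) = 0 - (-6) = 6.
Since the holes are disjoint and sit inside A, by finite additivity
  m(H) = sum_i (b_i - a_i), and m(A \ H) = m(A) - m(H).
Computing the hole measures:
  m(H_1) = -4 - (-11/2) = 3/2.
  m(H_2) = -13/4 - (-15/4) = 1/2.
  m(H_3) = -5/4 - (-9/4) = 1.
Summed: m(H) = 3/2 + 1/2 + 1 = 3.
So m(A \ H) = 6 - 3 = 3.

3


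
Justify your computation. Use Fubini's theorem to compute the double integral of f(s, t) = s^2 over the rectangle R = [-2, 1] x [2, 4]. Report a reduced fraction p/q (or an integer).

f(s, t) is a tensor product of a function of s and a function of t, and both factors are bounded continuous (hence Lebesgue integrable) on the rectangle, so Fubini's theorem applies:
  integral_R f d(m x m) = (integral_a1^b1 s^2 ds) * (integral_a2^b2 1 dt).
Inner integral in s: integral_{-2}^{1} s^2 ds = (1^3 - (-2)^3)/3
  = 3.
Inner integral in t: integral_{2}^{4} 1 dt = (4^1 - 2^1)/1
  = 2.
Product: (3) * (2) = 6.

6


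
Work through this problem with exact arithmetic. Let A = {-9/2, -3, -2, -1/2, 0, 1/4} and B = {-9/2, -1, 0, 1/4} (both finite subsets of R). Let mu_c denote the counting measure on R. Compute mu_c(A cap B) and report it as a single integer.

Counting measure on a finite set equals cardinality. mu_c(A cap B) = |A cap B| (elements appearing in both).
Enumerating the elements of A that also lie in B gives 3 element(s).
So mu_c(A cap B) = 3.

3


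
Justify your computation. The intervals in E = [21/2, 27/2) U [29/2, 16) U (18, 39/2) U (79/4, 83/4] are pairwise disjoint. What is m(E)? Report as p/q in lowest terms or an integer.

For pairwise disjoint intervals, m(union_i I_i) = sum_i m(I_i),
and m is invariant under swapping open/closed endpoints (single points have measure 0).
So m(E) = sum_i (b_i - a_i).
  I_1 has length 27/2 - 21/2 = 3.
  I_2 has length 16 - 29/2 = 3/2.
  I_3 has length 39/2 - 18 = 3/2.
  I_4 has length 83/4 - 79/4 = 1.
Summing:
  m(E) = 3 + 3/2 + 3/2 + 1 = 7.

7


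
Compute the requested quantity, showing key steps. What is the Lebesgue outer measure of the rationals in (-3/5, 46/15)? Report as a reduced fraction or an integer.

Q cap (-3/5, 46/15) is countable; list its elements as q_1, q_2, ... . Fix eps > 0 and cover the k-th point by an interval of length eps * 2^(-k). The cover has total length eps * sum_{k>=1} 2^(-k) = eps, so by definition of outer measure m*(Q cap (-3/5, 46/15)) <= eps. Since eps was arbitrary and m* >= 0, the outer measure is 0.

0


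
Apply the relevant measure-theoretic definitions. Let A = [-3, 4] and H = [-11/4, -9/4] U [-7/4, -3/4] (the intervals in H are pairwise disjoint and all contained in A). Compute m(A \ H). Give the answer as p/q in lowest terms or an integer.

The ambient interval has length m(A) = 4 - (-3) = 7.
Since the holes are disjoint and sit inside A, by finite additivity
  m(H) = sum_i (b_i - a_i), and m(A \ H) = m(A) - m(H).
Computing the hole measures:
  m(H_1) = -9/4 - (-11/4) = 1/2.
  m(H_2) = -3/4 - (-7/4) = 1.
Summed: m(H) = 1/2 + 1 = 3/2.
So m(A \ H) = 7 - 3/2 = 11/2.

11/2


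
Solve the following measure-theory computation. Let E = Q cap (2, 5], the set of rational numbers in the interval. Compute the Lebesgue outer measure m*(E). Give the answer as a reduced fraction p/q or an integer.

E = Q cap (2, 5] is a subset of Q, which is countable. Enumerate Q = {q_1, q_2, ...}; for any eps > 0, cover q_k by the open interval (q_k - eps/2^(k+1), q_k + eps/2^(k+1)), of length eps/2^k. The total cover length is sum_{k>=1} eps/2^k = eps. Hence m*(E) <= m*(Q) <= eps for every eps > 0, and since outer measure is non-negative, m*(E) = 0.

0


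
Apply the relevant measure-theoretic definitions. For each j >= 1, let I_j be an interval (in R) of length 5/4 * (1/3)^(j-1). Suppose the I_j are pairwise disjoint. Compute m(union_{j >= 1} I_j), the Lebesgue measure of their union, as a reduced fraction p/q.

By countable additivity of the Lebesgue measure on pairwise disjoint measurable sets,
  m(union_{j >= 1} I_j) = sum_{j >= 1} m(I_j) = sum_{j >= 1} a * r^(j-1),
  with a = 5/4 and r = 1/3.
Since 0 < r = 1/3 < 1, the geometric series converges:
  sum_{j >= 1} a * r^(j-1) = a / (1 - r).
  = 5/4 / (1 - 1/3)
  = 5/4 / (2/3)
  = 15/8.

15/8


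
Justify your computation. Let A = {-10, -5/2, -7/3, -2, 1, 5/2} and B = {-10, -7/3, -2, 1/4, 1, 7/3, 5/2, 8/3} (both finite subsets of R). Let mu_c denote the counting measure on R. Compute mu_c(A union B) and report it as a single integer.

Counting measure on a finite set equals cardinality. By inclusion-exclusion, |A union B| = |A| + |B| - |A cap B|.
|A| = 6, |B| = 8, |A cap B| = 5.
So mu_c(A union B) = 6 + 8 - 5 = 9.

9


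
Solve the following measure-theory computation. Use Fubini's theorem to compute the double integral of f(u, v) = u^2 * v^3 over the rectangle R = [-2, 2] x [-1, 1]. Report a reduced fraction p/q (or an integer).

f(u, v) is a tensor product of a function of u and a function of v, and both factors are bounded continuous (hence Lebesgue integrable) on the rectangle, so Fubini's theorem applies:
  integral_R f d(m x m) = (integral_a1^b1 u^2 du) * (integral_a2^b2 v^3 dv).
Inner integral in u: integral_{-2}^{2} u^2 du = (2^3 - (-2)^3)/3
  = 16/3.
Inner integral in v: integral_{-1}^{1} v^3 dv = (1^4 - (-1)^4)/4
  = 0.
Product: (16/3) * (0) = 0.

0


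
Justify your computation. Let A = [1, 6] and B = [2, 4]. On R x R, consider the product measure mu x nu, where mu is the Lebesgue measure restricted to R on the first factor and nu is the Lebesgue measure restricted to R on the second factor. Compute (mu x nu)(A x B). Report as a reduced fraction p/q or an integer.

For a measurable rectangle A x B, the product measure satisfies
  (mu x nu)(A x B) = mu(A) * nu(B).
  mu(A) = 5.
  nu(B) = 2.
  (mu x nu)(A x B) = 5 * 2 = 10.

10
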